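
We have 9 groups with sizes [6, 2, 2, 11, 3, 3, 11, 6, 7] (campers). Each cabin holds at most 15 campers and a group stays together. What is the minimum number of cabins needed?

4

Total = 11 + 11 + 7 + 6 + 6 + 3 + 3 + 2 + 2 = 51 campers.
Lower bound: ⌈51/15⌉ = 4 cabins.
A packing using 4 cabins:
  cabin 1: 11 + 3 = 14
  cabin 2: 11 + 3 = 14
  cabin 3: 7 + 6 + 2 = 15
  cabin 4: 6 + 2 = 8
This matches the lower bound, so 4 is optimal.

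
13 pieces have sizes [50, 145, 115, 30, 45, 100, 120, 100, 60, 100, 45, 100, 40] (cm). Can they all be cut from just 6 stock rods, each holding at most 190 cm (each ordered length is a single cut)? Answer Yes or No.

No

Total = 1050 cm; ⌈1050/190⌉ = 6.
7 pieces each exceed half the capacity and cannot share a stock rod, forcing at least 7 stock rods.
At least 7 stock rods are required, but only 6 are allowed.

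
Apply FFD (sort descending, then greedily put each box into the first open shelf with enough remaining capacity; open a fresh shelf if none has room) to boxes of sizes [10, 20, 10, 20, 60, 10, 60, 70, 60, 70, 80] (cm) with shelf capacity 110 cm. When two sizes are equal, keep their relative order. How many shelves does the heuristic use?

Sorted descending: 80, 70, 70, 60, 60, 60, 20, 20, 10, 10, 10.
  80 → shelf 1 (new)  [load 80/110]
  70 → shelf 2 (new)  [load 70/110]
  70 → shelf 3 (new)  [load 70/110]
  60 → shelf 4 (new)  [load 60/110]
  60 → shelf 5 (new)  [load 60/110]
  60 → shelf 6 (new)  [load 60/110]
  20 → shelf 1  [load 100/110]
  20 → shelf 2  [load 90/110]
  10 → shelf 1  [load 110/110]
  10 → shelf 2  [load 100/110]
  10 → shelf 2  [load 110/110]
6 shelves opened.

6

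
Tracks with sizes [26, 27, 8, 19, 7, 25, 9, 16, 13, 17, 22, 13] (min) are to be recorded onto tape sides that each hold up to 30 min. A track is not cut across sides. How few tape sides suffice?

Total = 27 + 26 + 25 + 22 + 19 + 17 + 16 + 13 + 13 + 9 + 8 + 7 = 202 min.
Lower bound: ⌈202/30⌉ = 7 tape sides.
A packing using 8 tape sides:
  side 1: 27 = 27
  side 2: 26 = 26
  side 3: 25 = 25
  side 4: 22 + 8 = 30
  side 5: 19 + 9 = 28
  side 6: 17 + 13 = 30
  side 7: 16 + 13 = 29
  side 8: 7 = 7
No arrangement into 7 tape sides stays within capacity, so 8 is optimal.

8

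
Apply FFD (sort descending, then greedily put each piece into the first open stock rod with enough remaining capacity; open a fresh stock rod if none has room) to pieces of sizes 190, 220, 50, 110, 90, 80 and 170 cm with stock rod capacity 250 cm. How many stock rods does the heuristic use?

4

Sorted descending: 220, 190, 170, 110, 90, 80, 50.
  220 → stock rod 1 (new)  [load 220/250]
  190 → stock rod 2 (new)  [load 190/250]
  170 → stock rod 3 (new)  [load 170/250]
  110 → stock rod 4 (new)  [load 110/250]
  90 → stock rod 4  [load 200/250]
  80 → stock rod 3  [load 250/250]
  50 → stock rod 2  [load 240/250]
4 stock rods opened.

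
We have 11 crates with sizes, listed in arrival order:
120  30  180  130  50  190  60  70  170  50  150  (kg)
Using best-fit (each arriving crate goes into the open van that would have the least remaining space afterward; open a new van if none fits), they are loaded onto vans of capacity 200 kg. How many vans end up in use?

7

  120 → van 1 (new)  [load 120/200]
  30 → van 1  [load 150/200]
  180 → van 2 (new)  [load 180/200]
  130 → van 3 (new)  [load 130/200]
  50 → van 1  [load 200/200]
  190 → van 4 (new)  [load 190/200]
  60 → van 3  [load 190/200]
  70 → van 5 (new)  [load 70/200]
  170 → van 6 (new)  [load 170/200]
  50 → van 5  [load 120/200]
  150 → van 7 (new)  [load 150/200]
7 vans opened.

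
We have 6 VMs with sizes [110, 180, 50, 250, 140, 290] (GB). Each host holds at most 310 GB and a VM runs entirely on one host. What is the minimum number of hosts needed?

Total = 290 + 250 + 180 + 140 + 110 + 50 = 1020 GB.
Lower bound: ⌈1020/310⌉ = 4 hosts.
A packing using 4 hosts:
  host 1: 290 = 290
  host 2: 250 + 50 = 300
  host 3: 180 + 110 = 290
  host 4: 140 = 140
This matches the lower bound, so 4 is optimal.

4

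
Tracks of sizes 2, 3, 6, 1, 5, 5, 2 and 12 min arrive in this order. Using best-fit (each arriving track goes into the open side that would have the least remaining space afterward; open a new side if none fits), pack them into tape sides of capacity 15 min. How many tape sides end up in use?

3

  2 → side 1 (new)  [load 2/15]
  3 → side 1  [load 5/15]
  6 → side 1  [load 11/15]
  1 → side 1  [load 12/15]
  5 → side 2 (new)  [load 5/15]
  5 → side 2  [load 10/15]
  2 → side 1  [load 14/15]
  12 → side 3 (new)  [load 12/15]
3 tape sides opened.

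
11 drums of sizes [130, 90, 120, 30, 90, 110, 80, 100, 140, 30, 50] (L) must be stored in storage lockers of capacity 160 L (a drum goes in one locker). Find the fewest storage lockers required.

8

Total = 140 + 130 + 120 + 110 + 100 + 90 + 90 + 80 + 50 + 30 + 30 = 970 L.
Lower bound: ⌈970/160⌉ = 7 storage lockers.
A packing using 8 storage lockers:
  locker 1: 140 = 140
  locker 2: 130 + 30 = 160
  locker 3: 120 + 30 = 150
  locker 4: 110 + 50 = 160
  locker 5: 100 = 100
  locker 6: 90 = 90
  locker 7: 90 = 90
  locker 8: 80 = 80
No arrangement into 7 storage lockers stays within capacity, so 8 is optimal.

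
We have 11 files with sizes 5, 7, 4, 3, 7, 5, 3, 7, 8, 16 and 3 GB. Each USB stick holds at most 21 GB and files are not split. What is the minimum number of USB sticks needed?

Total = 16 + 8 + 7 + 7 + 7 + 5 + 5 + 4 + 3 + 3 + 3 = 68 GB.
Lower bound: ⌈68/21⌉ = 4 USB sticks.
A packing using 4 USB sticks:
  USB stick 1: 16 + 5 = 21
  USB stick 2: 8 + 7 + 5 = 20
  USB stick 3: 7 + 7 + 4 + 3 = 21
  USB stick 4: 3 + 3 = 6
This matches the lower bound, so 4 is optimal.

4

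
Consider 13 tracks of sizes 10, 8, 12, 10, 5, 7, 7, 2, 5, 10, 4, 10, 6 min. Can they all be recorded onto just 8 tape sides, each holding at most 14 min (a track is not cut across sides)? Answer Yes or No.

A valid assignment using 8 tape sides:
  side 1: 12 + 2 = 14
  side 2: 10 + 4 = 14
  side 3: 10 = 10
  side 4: 10 = 10
  side 5: 10 = 10
  side 6: 8 + 6 = 14
  side 7: 7 + 7 = 14
  side 8: 5 + 5 = 10
Every load is within 14 min, so 8 tape sides suffice.

Yes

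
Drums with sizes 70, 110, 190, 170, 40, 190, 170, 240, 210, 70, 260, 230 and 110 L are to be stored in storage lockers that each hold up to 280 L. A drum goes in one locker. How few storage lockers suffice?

Total = 260 + 240 + 230 + 210 + 190 + 190 + 170 + 170 + 110 + 110 + 70 + 70 + 40 = 2060 L.
Lower bound: ⌈2060/280⌉ = 8 storage lockers.
A packing using 8 storage lockers:
  locker 1: 260 = 260
  locker 2: 240 + 40 = 280
  locker 3: 230 = 230
  locker 4: 210 + 70 = 280
  locker 5: 190 + 70 = 260
  locker 6: 190 = 190
  locker 7: 170 + 110 = 280
  locker 8: 170 + 110 = 280
This matches the lower bound, so 8 is optimal.

8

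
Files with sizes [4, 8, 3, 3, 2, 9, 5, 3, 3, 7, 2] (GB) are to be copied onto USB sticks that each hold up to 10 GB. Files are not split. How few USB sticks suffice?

Total = 9 + 8 + 7 + 5 + 4 + 3 + 3 + 3 + 3 + 2 + 2 = 49 GB.
Lower bound: ⌈49/10⌉ = 5 USB sticks.
A packing using 5 USB sticks:
  USB stick 1: 9 = 9
  USB stick 2: 8 + 2 = 10
  USB stick 3: 7 + 3 = 10
  USB stick 4: 5 + 3 + 2 = 10
  USB stick 5: 4 + 3 + 3 = 10
This matches the lower bound, so 5 is optimal.

5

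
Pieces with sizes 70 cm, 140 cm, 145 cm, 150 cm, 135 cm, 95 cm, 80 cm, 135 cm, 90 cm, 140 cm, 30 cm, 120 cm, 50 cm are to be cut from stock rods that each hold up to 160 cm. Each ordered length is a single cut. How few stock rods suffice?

Total = 150 + 145 + 140 + 140 + 135 + 135 + 120 + 95 + 90 + 80 + 70 + 50 + 30 = 1380 cm.
Lower bound: ⌈1380/160⌉ = 9 stock rods.
A packing using 10 stock rods:
  stock rod 1: 150 = 150
  stock rod 2: 145 = 145
  stock rod 3: 140 = 140
  stock rod 4: 140 = 140
  stock rod 5: 135 = 135
  stock rod 6: 135 = 135
  stock rod 7: 120 + 30 = 150
  stock rod 8: 95 + 50 = 145
  stock rod 9: 90 + 70 = 160
  stock rod 10: 80 = 80
No arrangement into 9 stock rods stays within capacity, so 10 is optimal.

10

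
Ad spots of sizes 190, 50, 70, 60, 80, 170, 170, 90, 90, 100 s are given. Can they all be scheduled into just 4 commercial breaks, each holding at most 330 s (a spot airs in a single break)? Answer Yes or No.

A valid assignment using 4 commercial breaks:
  break 1: 190 + 100 = 290
  break 2: 170 + 90 + 70 = 330
  break 3: 170 + 90 + 60 = 320
  break 4: 80 + 50 = 130
Every load is within 330 s, so 4 commercial breaks suffice.

Yes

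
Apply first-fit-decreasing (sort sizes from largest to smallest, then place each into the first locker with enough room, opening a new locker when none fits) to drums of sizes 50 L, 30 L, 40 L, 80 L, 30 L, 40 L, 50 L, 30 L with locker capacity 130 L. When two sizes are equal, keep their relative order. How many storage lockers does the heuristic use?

3

Sorted descending: 80, 50, 50, 40, 40, 30, 30, 30.
  80 → locker 1 (new)  [load 80/130]
  50 → locker 1  [load 130/130]
  50 → locker 2 (new)  [load 50/130]
  40 → locker 2  [load 90/130]
  40 → locker 2  [load 130/130]
  30 → locker 3 (new)  [load 30/130]
  30 → locker 3  [load 60/130]
  30 → locker 3  [load 90/130]
3 storage lockers opened.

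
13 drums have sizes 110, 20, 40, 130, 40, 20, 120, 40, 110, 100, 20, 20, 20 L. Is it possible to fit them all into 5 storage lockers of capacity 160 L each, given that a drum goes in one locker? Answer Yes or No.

No

Total = 790 L; ⌈790/160⌉ = 5.
The bound of 5 does not rule out 5, but exhaustive search shows no assignment into 5 storage lockers of capacity 160 L exists — the minimum is 6.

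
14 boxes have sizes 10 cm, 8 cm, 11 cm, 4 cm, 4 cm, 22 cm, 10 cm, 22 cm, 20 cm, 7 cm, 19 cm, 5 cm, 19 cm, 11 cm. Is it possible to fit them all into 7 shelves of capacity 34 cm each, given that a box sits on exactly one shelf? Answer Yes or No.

A valid assignment using 6 shelves:
  shelf 1: 22 + 11 = 33
  shelf 2: 22 + 11 = 33
  shelf 3: 20 + 10 + 4 = 34
  shelf 4: 19 + 10 + 5 = 34
  shelf 5: 19 + 8 + 7 = 34
  shelf 6: 4 = 4
That uses only 6 ≤ 7, so 7 shelves are enough.

Yes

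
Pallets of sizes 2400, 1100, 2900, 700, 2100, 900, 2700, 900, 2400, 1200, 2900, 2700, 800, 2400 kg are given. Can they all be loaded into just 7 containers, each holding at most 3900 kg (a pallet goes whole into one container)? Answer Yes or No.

No

Total = 26100 kg; ⌈26100/3900⌉ = 7.
8 pallets each exceed half the capacity and cannot share a container, forcing at least 8 containers.
At least 8 containers are required, but only 7 are allowed.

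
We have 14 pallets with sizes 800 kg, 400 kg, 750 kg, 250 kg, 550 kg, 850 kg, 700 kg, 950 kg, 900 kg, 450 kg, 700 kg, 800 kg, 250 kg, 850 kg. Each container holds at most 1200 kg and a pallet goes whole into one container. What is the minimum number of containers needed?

10

Total = 950 + 900 + 850 + 850 + 800 + 800 + 750 + 700 + 700 + 550 + 450 + 400 + 250 + 250 = 9200 kg.
Lower bound: ⌈9200/1200⌉ = 8 containers.
Also, 9 pallets each exceed 600 kg, and no two of those can share a container, so at least 9 containers are needed.
A packing using 10 containers:
  container 1: 950 + 250 = 1200
  container 2: 900 + 250 = 1150
  container 3: 850 = 850
  container 4: 850 = 850
  container 5: 800 + 400 = 1200
  container 6: 800 = 800
  container 7: 750 + 450 = 1200
  container 8: 700 = 700
  container 9: 700 = 700
  container 10: 550 = 550
No arrangement into 9 containers stays within capacity, so 10 is optimal.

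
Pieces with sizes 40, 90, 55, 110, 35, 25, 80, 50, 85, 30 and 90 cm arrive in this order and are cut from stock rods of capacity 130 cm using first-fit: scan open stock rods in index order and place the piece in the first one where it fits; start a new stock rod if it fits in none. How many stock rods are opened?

6

  40 → stock rod 1 (new)  [load 40/130]
  90 → stock rod 1  [load 130/130]
  55 → stock rod 2 (new)  [load 55/130]
  110 → stock rod 3 (new)  [load 110/130]
  35 → stock rod 2  [load 90/130]
  25 → stock rod 2  [load 115/130]
  80 → stock rod 4 (new)  [load 80/130]
  50 → stock rod 4  [load 130/130]
  85 → stock rod 5 (new)  [load 85/130]
  30 → stock rod 5  [load 115/130]
  90 → stock rod 6 (new)  [load 90/130]
6 stock rods opened.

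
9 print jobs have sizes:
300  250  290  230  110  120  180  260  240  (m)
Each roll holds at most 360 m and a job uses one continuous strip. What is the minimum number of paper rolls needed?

7

Total = 300 + 290 + 260 + 250 + 240 + 230 + 180 + 120 + 110 = 1980 m.
Lower bound: ⌈1980/360⌉ = 6 paper rolls.
A packing using 7 paper rolls:
  roll 1: 300 = 300
  roll 2: 290 = 290
  roll 3: 260 = 260
  roll 4: 250 + 110 = 360
  roll 5: 240 + 120 = 360
  roll 6: 230 = 230
  roll 7: 180 = 180
No arrangement into 6 paper rolls stays within capacity, so 7 is optimal.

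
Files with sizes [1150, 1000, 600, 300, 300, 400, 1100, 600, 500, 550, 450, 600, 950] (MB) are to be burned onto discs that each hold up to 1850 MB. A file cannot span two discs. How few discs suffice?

Total = 1150 + 1100 + 1000 + 950 + 600 + 600 + 600 + 550 + 500 + 450 + 400 + 300 + 300 = 8500 MB.
Lower bound: ⌈8500/1850⌉ = 5 discs.
A packing using 5 discs:
  disc 1: 1150 + 600 = 1750
  disc 2: 1100 + 600 = 1700
  disc 3: 1000 + 600 = 1600
  disc 4: 950 + 550 + 300 = 1800
  disc 5: 500 + 450 + 400 + 300 = 1650
This matches the lower bound, so 5 is optimal.

5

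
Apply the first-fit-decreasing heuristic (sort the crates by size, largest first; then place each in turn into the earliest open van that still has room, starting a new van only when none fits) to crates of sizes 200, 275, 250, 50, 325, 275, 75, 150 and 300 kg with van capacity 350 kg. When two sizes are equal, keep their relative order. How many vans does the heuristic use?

Sorted descending: 325, 300, 275, 275, 250, 200, 150, 75, 50.
  325 → van 1 (new)  [load 325/350]
  300 → van 2 (new)  [load 300/350]
  275 → van 3 (new)  [load 275/350]
  275 → van 4 (new)  [load 275/350]
  250 → van 5 (new)  [load 250/350]
  200 → van 6 (new)  [load 200/350]
  150 → van 6  [load 350/350]
  75 → van 3  [load 350/350]
  50 → van 2  [load 350/350]
6 vans opened.

6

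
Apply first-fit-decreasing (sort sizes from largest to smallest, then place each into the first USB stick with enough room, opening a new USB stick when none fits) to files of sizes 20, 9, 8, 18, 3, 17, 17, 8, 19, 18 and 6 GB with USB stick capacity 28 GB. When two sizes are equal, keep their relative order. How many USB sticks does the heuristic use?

Sorted descending: 20, 19, 18, 18, 17, 17, 9, 8, 8, 6, 3.
  20 → USB stick 1 (new)  [load 20/28]
  19 → USB stick 2 (new)  [load 19/28]
  18 → USB stick 3 (new)  [load 18/28]
  18 → USB stick 4 (new)  [load 18/28]
  17 → USB stick 5 (new)  [load 17/28]
  17 → USB stick 6 (new)  [load 17/28]
  9 → USB stick 2  [load 28/28]
  8 → USB stick 1  [load 28/28]
  8 → USB stick 3  [load 26/28]
  6 → USB stick 4  [load 24/28]
  3 → USB stick 4  [load 27/28]
6 USB sticks opened.

6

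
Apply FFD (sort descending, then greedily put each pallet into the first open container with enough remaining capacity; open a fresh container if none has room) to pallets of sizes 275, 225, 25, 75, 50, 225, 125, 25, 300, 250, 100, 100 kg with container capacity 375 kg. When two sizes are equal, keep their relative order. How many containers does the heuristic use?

Sorted descending: 300, 275, 250, 225, 225, 125, 100, 100, 75, 50, 25, 25.
  300 → container 1 (new)  [load 300/375]
  275 → container 2 (new)  [load 275/375]
  250 → container 3 (new)  [load 250/375]
  225 → container 4 (new)  [load 225/375]
  225 → container 5 (new)  [load 225/375]
  125 → container 3  [load 375/375]
  100 → container 2  [load 375/375]
  100 → container 4  [load 325/375]
  75 → container 1  [load 375/375]
  50 → container 4  [load 375/375]
  25 → container 5  [load 250/375]
  25 → container 5  [load 275/375]
5 containers opened.

5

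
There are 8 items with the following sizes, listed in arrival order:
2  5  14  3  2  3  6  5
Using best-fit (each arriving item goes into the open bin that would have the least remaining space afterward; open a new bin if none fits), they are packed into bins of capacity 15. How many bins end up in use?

3

  2 → bin 1 (new)  [load 2/15]
  5 → bin 1  [load 7/15]
  14 → bin 2 (new)  [load 14/15]
  3 → bin 1  [load 10/15]
  2 → bin 1  [load 12/15]
  3 → bin 1  [load 15/15]
  6 → bin 3 (new)  [load 6/15]
  5 → bin 3  [load 11/15]
3 bins opened.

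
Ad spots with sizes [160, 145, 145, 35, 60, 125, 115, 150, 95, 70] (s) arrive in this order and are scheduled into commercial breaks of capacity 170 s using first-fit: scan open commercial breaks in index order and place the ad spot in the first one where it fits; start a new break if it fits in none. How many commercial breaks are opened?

  160 → break 1 (new)  [load 160/170]
  145 → break 2 (new)  [load 145/170]
  145 → break 3 (new)  [load 145/170]
  35 → break 4 (new)  [load 35/170]
  60 → break 4  [load 95/170]
  125 → break 5 (new)  [load 125/170]
  115 → break 6 (new)  [load 115/170]
  150 → break 7 (new)  [load 150/170]
  95 → break 8 (new)  [load 95/170]
  70 → break 4  [load 165/170]
8 commercial breaks opened.

8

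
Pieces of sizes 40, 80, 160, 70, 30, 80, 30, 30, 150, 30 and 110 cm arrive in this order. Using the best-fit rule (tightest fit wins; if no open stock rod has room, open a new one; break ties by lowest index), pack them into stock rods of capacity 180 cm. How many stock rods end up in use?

  40 → stock rod 1 (new)  [load 40/180]
  80 → stock rod 1  [load 120/180]
  160 → stock rod 2 (new)  [load 160/180]
  70 → stock rod 3 (new)  [load 70/180]
  30 → stock rod 1  [load 150/180]
  80 → stock rod 3  [load 150/180]
  30 → stock rod 1  [load 180/180]
  30 → stock rod 3  [load 180/180]
  150 → stock rod 4 (new)  [load 150/180]
  30 → stock rod 4  [load 180/180]
  110 → stock rod 5 (new)  [load 110/180]
5 stock rods opened.

5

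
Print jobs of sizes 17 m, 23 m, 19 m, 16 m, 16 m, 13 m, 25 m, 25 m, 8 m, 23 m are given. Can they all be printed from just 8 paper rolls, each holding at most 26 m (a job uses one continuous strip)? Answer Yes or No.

No

Total = 185 m; ⌈185/26⌉ = 8.
The bound of 8 does not rule out 8, but exhaustive search shows no assignment into 8 paper rolls of capacity 26 m exists — the minimum is 9.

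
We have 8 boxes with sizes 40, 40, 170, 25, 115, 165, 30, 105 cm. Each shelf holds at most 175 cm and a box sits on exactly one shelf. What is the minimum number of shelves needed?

5

Total = 170 + 165 + 115 + 105 + 40 + 40 + 30 + 25 = 690 cm.
Lower bound: ⌈690/175⌉ = 4 shelves.
A packing using 5 shelves:
  shelf 1: 170 = 170
  shelf 2: 165 = 165
  shelf 3: 115 + 40 = 155
  shelf 4: 105 + 40 + 30 = 175
  shelf 5: 25 = 25
No arrangement into 4 shelves stays within capacity, so 5 is optimal.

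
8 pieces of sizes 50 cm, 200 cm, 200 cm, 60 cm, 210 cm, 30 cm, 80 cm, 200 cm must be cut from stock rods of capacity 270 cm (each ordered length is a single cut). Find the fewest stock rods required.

5

Total = 210 + 200 + 200 + 200 + 80 + 60 + 50 + 30 = 1030 cm.
Lower bound: ⌈1030/270⌉ = 4 stock rods.
A packing using 5 stock rods:
  stock rod 1: 210 + 60 = 270
  stock rod 2: 200 + 50 = 250
  stock rod 3: 200 + 30 = 230
  stock rod 4: 200 = 200
  stock rod 5: 80 = 80
No arrangement into 4 stock rods stays within capacity, so 5 is optimal.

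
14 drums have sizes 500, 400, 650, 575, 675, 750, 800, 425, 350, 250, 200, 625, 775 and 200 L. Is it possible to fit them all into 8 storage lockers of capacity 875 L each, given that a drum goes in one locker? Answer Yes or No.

Total = 7175 L; ⌈7175/875⌉ = 9.
At least 9 storage lockers are required, but only 8 are allowed.

No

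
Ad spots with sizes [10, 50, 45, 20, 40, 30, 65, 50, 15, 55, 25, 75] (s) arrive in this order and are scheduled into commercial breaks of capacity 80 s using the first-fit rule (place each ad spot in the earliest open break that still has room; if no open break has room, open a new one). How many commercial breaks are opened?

  10 → break 1 (new)  [load 10/80]
  50 → break 1  [load 60/80]
  45 → break 2 (new)  [load 45/80]
  20 → break 1  [load 80/80]
  40 → break 3 (new)  [load 40/80]
  30 → break 2  [load 75/80]
  65 → break 4 (new)  [load 65/80]
  50 → break 5 (new)  [load 50/80]
  15 → break 3  [load 55/80]
  55 → break 6 (new)  [load 55/80]
  25 → break 3  [load 80/80]
  75 → break 7 (new)  [load 75/80]
7 commercial breaks opened.

7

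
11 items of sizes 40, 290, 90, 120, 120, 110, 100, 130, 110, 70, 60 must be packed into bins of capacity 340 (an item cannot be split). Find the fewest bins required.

Total = 290 + 130 + 120 + 120 + 110 + 110 + 100 + 90 + 70 + 60 + 40 = 1240.
Lower bound: ⌈1240/340⌉ = 4 bins.
A packing using 4 bins:
  bin 1: 290 + 40 = 330
  bin 2: 130 + 120 + 90 = 340
  bin 3: 120 + 110 + 110 = 340
  bin 4: 100 + 70 + 60 = 230
This matches the lower bound, so 4 is optimal.

4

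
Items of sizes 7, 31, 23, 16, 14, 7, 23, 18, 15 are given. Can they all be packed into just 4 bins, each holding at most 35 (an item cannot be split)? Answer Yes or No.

No

Total = 154; ⌈154/35⌉ = 5.
At least 5 bins are required, but only 4 are allowed.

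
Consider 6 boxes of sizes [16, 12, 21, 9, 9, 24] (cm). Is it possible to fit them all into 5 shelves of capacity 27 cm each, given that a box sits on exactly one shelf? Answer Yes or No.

A valid assignment using 4 shelves:
  shelf 1: 24 = 24
  shelf 2: 21 = 21
  shelf 3: 16 + 9 = 25
  shelf 4: 12 + 9 = 21
That uses only 4 ≤ 5, so 5 shelves are enough.

Yes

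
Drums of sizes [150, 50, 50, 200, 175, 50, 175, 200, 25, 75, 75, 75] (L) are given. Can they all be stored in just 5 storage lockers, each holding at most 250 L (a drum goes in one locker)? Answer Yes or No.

Total = 1300 L; ⌈1300/250⌉ = 6.
At least 6 storage lockers are required, but only 5 are allowed.

No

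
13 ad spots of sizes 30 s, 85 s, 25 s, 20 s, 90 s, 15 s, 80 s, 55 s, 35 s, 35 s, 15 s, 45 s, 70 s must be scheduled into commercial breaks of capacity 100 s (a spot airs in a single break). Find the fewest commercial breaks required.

Total = 90 + 85 + 80 + 70 + 55 + 45 + 35 + 35 + 30 + 25 + 20 + 15 + 15 = 600 s.
Lower bound: ⌈600/100⌉ = 6 commercial breaks.
A packing using 7 commercial breaks:
  break 1: 90 = 90
  break 2: 85 + 15 = 100
  break 3: 80 + 20 = 100
  break 4: 70 + 30 = 100
  break 5: 55 + 45 = 100
  break 6: 35 + 35 + 25 = 95
  break 7: 15 = 15
No arrangement into 6 commercial breaks stays within capacity, so 7 is optimal.

7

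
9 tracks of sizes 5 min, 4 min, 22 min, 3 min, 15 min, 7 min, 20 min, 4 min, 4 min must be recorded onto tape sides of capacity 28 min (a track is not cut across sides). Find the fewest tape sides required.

Total = 22 + 20 + 15 + 7 + 5 + 4 + 4 + 4 + 3 = 84 min.
Lower bound: ⌈84/28⌉ = 3 tape sides.
A packing using 4 tape sides:
  side 1: 22 + 5 = 27
  side 2: 20 + 7 = 27
  side 3: 15 + 4 + 4 + 4 = 27
  side 4: 3 = 3
No arrangement into 3 tape sides stays within capacity, so 4 is optimal.

4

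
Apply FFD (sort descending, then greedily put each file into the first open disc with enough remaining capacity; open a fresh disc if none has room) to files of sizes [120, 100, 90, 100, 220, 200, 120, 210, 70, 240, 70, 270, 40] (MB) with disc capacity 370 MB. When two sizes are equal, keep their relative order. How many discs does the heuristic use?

6

Sorted descending: 270, 240, 220, 210, 200, 120, 120, 100, 100, 90, 70, 70, 40.
  270 → disc 1 (new)  [load 270/370]
  240 → disc 2 (new)  [load 240/370]
  220 → disc 3 (new)  [load 220/370]
  210 → disc 4 (new)  [load 210/370]
  200 → disc 5 (new)  [load 200/370]
  120 → disc 2  [load 360/370]
  120 → disc 3  [load 340/370]
  100 → disc 1  [load 370/370]
  100 → disc 4  [load 310/370]
  90 → disc 5  [load 290/370]
  70 → disc 5  [load 360/370]
  70 → disc 6 (new)  [load 70/370]
  40 → disc 4  [load 350/370]
6 discs opened.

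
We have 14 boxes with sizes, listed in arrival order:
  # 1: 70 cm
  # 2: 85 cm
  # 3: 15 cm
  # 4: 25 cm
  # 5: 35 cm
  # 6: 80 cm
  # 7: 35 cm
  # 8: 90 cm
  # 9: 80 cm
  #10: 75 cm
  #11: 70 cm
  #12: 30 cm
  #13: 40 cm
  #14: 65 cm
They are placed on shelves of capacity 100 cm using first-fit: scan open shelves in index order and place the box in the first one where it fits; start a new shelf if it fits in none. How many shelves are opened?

10

  70 → shelf 1 (new)  [load 70/100]
  85 → shelf 2 (new)  [load 85/100]
  15 → shelf 1  [load 85/100]
  25 → shelf 3 (new)  [load 25/100]
  35 → shelf 3  [load 60/100]
  80 → shelf 4 (new)  [load 80/100]
  35 → shelf 3  [load 95/100]
  90 → shelf 5 (new)  [load 90/100]
  80 → shelf 6 (new)  [load 80/100]
  75 → shelf 7 (new)  [load 75/100]
  70 → shelf 8 (new)  [load 70/100]
  30 → shelf 8  [load 100/100]
  40 → shelf 9 (new)  [load 40/100]
  65 → shelf 10 (new)  [load 65/100]
10 shelves opened.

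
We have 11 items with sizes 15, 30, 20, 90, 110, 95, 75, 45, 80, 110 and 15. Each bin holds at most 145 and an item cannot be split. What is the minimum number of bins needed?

Total = 110 + 110 + 95 + 90 + 80 + 75 + 45 + 30 + 20 + 15 + 15 = 685.
Lower bound: ⌈685/145⌉ = 5 bins.
Also, 6 items each exceed 145/2, and no two of those can share a bin, so at least 6 bins are needed.
A packing using 6 bins:
  bin 1: 110 + 30 = 140
  bin 2: 110 + 20 + 15 = 145
  bin 3: 95 + 45 = 140
  bin 4: 90 + 15 = 105
  bin 5: 80 = 80
  bin 6: 75 = 75
This matches the lower bound, so 6 is optimal.

6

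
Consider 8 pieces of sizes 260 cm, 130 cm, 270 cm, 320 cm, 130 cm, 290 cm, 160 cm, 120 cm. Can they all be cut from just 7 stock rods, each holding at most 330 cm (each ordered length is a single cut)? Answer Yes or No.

Yes

A valid assignment using 6 stock rods:
  stock rod 1: 320 = 320
  stock rod 2: 290 = 290
  stock rod 3: 270 = 270
  stock rod 4: 260 = 260
  stock rod 5: 160 + 130 = 290
  stock rod 6: 130 + 120 = 250
That uses only 6 ≤ 7, so 7 stock rods are enough.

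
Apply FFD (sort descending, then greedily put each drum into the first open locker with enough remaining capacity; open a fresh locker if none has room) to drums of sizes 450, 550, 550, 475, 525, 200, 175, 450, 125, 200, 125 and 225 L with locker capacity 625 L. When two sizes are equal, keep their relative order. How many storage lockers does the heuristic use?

7

Sorted descending: 550, 550, 525, 475, 450, 450, 225, 200, 200, 175, 125, 125.
  550 → locker 1 (new)  [load 550/625]
  550 → locker 2 (new)  [load 550/625]
  525 → locker 3 (new)  [load 525/625]
  475 → locker 4 (new)  [load 475/625]
  450 → locker 5 (new)  [load 450/625]
  450 → locker 6 (new)  [load 450/625]
  225 → locker 7 (new)  [load 225/625]
  200 → locker 7  [load 425/625]
  200 → locker 7  [load 625/625]
  175 → locker 5  [load 625/625]
  125 → locker 4  [load 600/625]
  125 → locker 6  [load 575/625]
7 storage lockers opened.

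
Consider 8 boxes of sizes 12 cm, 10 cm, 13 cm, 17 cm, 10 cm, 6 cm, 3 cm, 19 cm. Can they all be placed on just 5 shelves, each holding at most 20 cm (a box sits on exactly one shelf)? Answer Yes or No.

A valid assignment using 5 shelves:
  shelf 1: 19 = 19
  shelf 2: 17 + 3 = 20
  shelf 3: 13 + 6 = 19
  shelf 4: 12 = 12
  shelf 5: 10 + 10 = 20
Every load is within 20 cm, so 5 shelves suffice.

Yes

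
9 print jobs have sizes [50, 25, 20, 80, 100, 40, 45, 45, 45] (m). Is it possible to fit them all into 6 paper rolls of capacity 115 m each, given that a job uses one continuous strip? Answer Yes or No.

A valid assignment using 5 paper rolls:
  roll 1: 100 = 100
  roll 2: 80 + 25 = 105
  roll 3: 50 + 45 + 20 = 115
  roll 4: 45 + 45 = 90
  roll 5: 40 = 40
That uses only 5 ≤ 6, so 6 paper rolls are enough.

Yes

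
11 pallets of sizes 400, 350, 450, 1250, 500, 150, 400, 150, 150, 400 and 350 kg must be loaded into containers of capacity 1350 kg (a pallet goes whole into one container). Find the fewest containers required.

4

Total = 1250 + 500 + 450 + 400 + 400 + 400 + 350 + 350 + 150 + 150 + 150 = 4550 kg.
Lower bound: ⌈4550/1350⌉ = 4 containers.
A packing using 4 containers:
  container 1: 1250 = 1250
  container 2: 500 + 450 + 400 = 1350
  container 3: 400 + 400 + 350 + 150 = 1300
  container 4: 350 + 150 + 150 = 650
This matches the lower bound, so 4 is optimal.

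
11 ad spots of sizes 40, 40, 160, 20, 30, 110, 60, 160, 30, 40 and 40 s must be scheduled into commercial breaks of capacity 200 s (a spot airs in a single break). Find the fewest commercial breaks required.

Total = 160 + 160 + 110 + 60 + 40 + 40 + 40 + 40 + 30 + 30 + 20 = 730 s.
Lower bound: ⌈730/200⌉ = 4 commercial breaks.
A packing using 4 commercial breaks:
  break 1: 160 + 40 = 200
  break 2: 160 + 40 = 200
  break 3: 110 + 60 + 30 = 200
  break 4: 40 + 40 + 30 + 20 = 130
This matches the lower bound, so 4 is optimal.

4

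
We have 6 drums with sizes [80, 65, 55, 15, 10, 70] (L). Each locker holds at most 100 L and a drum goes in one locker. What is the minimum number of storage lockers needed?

Total = 80 + 70 + 65 + 55 + 15 + 10 = 295 L.
Lower bound: ⌈295/100⌉ = 3 storage lockers.
Also, 4 drums each exceed 50 L, and no two of those can share a locker, so at least 4 storage lockers are needed.
A packing using 4 storage lockers:
  locker 1: 80 + 15 = 95
  locker 2: 70 + 10 = 80
  locker 3: 65 = 65
  locker 4: 55 = 55
This matches the lower bound, so 4 is optimal.

4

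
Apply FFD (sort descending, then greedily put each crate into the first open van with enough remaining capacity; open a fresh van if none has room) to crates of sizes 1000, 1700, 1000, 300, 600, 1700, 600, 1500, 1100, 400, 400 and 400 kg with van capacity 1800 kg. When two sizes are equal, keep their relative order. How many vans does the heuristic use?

Sorted descending: 1700, 1700, 1500, 1100, 1000, 1000, 600, 600, 400, 400, 400, 300.
  1700 → van 1 (new)  [load 1700/1800]
  1700 → van 2 (new)  [load 1700/1800]
  1500 → van 3 (new)  [load 1500/1800]
  1100 → van 4 (new)  [load 1100/1800]
  1000 → van 5 (new)  [load 1000/1800]
  1000 → van 6 (new)  [load 1000/1800]
  600 → van 4  [load 1700/1800]
  600 → van 5  [load 1600/1800]
  400 → van 6  [load 1400/1800]
  400 → van 6  [load 1800/1800]
  400 → van 7 (new)  [load 400/1800]
  300 → van 3  [load 1800/1800]
7 vans opened.

7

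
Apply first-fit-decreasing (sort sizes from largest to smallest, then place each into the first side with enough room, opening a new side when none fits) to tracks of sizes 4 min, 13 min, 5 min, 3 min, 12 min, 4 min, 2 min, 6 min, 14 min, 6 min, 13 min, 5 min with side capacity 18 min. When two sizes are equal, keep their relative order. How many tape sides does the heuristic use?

Sorted descending: 14, 13, 13, 12, 6, 6, 5, 5, 4, 4, 3, 2.
  14 → side 1 (new)  [load 14/18]
  13 → side 2 (new)  [load 13/18]
  13 → side 3 (new)  [load 13/18]
  12 → side 4 (new)  [load 12/18]
  6 → side 4  [load 18/18]
  6 → side 5 (new)  [load 6/18]
  5 → side 2  [load 18/18]
  5 → side 3  [load 18/18]
  4 → side 1  [load 18/18]
  4 → side 5  [load 10/18]
  3 → side 5  [load 13/18]
  2 → side 5  [load 15/18]
5 tape sides opened.

5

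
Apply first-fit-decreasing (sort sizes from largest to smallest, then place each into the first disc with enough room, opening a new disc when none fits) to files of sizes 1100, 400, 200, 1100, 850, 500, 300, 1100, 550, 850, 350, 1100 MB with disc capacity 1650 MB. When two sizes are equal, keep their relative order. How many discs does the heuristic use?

Sorted descending: 1100, 1100, 1100, 1100, 850, 850, 550, 500, 400, 350, 300, 200.
  1100 → disc 1 (new)  [load 1100/1650]
  1100 → disc 2 (new)  [load 1100/1650]
  1100 → disc 3 (new)  [load 1100/1650]
  1100 → disc 4 (new)  [load 1100/1650]
  850 → disc 5 (new)  [load 850/1650]
  850 → disc 6 (new)  [load 850/1650]
  550 → disc 1  [load 1650/1650]
  500 → disc 2  [load 1600/1650]
  400 → disc 3  [load 1500/1650]
  350 → disc 4  [load 1450/1650]
  300 → disc 5  [load 1150/1650]
  200 → disc 4  [load 1650/1650]
6 discs opened.

6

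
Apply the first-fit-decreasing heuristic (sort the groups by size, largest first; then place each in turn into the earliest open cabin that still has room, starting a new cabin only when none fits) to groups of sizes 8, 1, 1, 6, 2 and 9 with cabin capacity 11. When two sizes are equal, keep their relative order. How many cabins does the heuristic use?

Sorted descending: 9, 8, 6, 2, 1, 1.
  9 → cabin 1 (new)  [load 9/11]
  8 → cabin 2 (new)  [load 8/11]
  6 → cabin 3 (new)  [load 6/11]
  2 → cabin 1  [load 11/11]
  1 → cabin 2  [load 9/11]
  1 → cabin 2  [load 10/11]
3 cabins opened.

3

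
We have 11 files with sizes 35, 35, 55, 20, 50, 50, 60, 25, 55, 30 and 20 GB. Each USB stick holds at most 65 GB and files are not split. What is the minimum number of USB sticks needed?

Total = 60 + 55 + 55 + 50 + 50 + 35 + 35 + 30 + 25 + 20 + 20 = 435 GB.
Lower bound: ⌈435/65⌉ = 7 USB sticks.
A packing using 8 USB sticks:
  USB stick 1: 60 = 60
  USB stick 2: 55 = 55
  USB stick 3: 55 = 55
  USB stick 4: 50 = 50
  USB stick 5: 50 = 50
  USB stick 6: 35 + 30 = 65
  USB stick 7: 35 + 25 = 60
  USB stick 8: 20 + 20 = 40
No arrangement into 7 USB sticks stays within capacity, so 8 is optimal.

8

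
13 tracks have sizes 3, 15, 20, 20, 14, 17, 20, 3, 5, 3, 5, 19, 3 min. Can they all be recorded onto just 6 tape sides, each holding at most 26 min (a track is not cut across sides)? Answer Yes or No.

No

Total = 147 min; ⌈147/26⌉ = 6.
7 tracks each exceed half the capacity and cannot share a side, forcing at least 7 tape sides.
At least 7 tape sides are required, but only 6 are allowed.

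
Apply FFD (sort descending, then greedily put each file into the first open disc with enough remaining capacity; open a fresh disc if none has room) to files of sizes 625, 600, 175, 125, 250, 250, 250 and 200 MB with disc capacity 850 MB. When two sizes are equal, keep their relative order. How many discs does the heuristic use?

Sorted descending: 625, 600, 250, 250, 250, 200, 175, 125.
  625 → disc 1 (new)  [load 625/850]
  600 → disc 2 (new)  [load 600/850]
  250 → disc 2  [load 850/850]
  250 → disc 3 (new)  [load 250/850]
  250 → disc 3  [load 500/850]
  200 → disc 1  [load 825/850]
  175 → disc 3  [load 675/850]
  125 → disc 3  [load 800/850]
3 discs opened.

3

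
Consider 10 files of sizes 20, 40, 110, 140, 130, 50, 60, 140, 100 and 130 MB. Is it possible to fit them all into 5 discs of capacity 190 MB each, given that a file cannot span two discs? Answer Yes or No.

Total = 920 MB; ⌈920/190⌉ = 5.
6 files each exceed half the capacity and cannot share a disc, forcing at least 6 discs.
At least 6 discs are required, but only 5 are allowed.

No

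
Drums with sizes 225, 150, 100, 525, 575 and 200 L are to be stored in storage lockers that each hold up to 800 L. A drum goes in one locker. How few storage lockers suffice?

3

Total = 575 + 525 + 225 + 200 + 150 + 100 = 1775 L.
Lower bound: ⌈1775/800⌉ = 3 storage lockers.
A packing using 3 storage lockers:
  locker 1: 575 + 225 = 800
  locker 2: 525 + 200 = 725
  locker 3: 150 + 100 = 250
This matches the lower bound, so 3 is optimal.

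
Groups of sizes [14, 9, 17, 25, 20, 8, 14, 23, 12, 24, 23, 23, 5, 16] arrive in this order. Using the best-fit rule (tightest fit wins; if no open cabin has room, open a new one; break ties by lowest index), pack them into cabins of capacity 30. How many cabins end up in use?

  14 → cabin 1 (new)  [load 14/30]
  9 → cabin 1  [load 23/30]
  17 → cabin 2 (new)  [load 17/30]
  25 → cabin 3 (new)  [load 25/30]
  20 → cabin 4 (new)  [load 20/30]
  8 → cabin 4  [load 28/30]
  14 → cabin 5 (new)  [load 14/30]
  23 → cabin 6 (new)  [load 23/30]
  12 → cabin 2  [load 29/30]
  24 → cabin 7 (new)  [load 24/30]
  23 → cabin 8 (new)  [load 23/30]
  23 → cabin 9 (new)  [load 23/30]
  5 → cabin 3  [load 30/30]
  16 → cabin 5  [load 30/30]
9 cabins opened.

9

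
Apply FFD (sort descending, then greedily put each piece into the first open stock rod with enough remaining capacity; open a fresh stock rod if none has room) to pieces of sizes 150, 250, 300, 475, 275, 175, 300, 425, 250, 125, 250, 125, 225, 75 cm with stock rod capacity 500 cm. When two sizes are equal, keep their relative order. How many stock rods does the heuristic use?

7

Sorted descending: 475, 425, 300, 300, 275, 250, 250, 250, 225, 175, 150, 125, 125, 75.
  475 → stock rod 1 (new)  [load 475/500]
  425 → stock rod 2 (new)  [load 425/500]
  300 → stock rod 3 (new)  [load 300/500]
  300 → stock rod 4 (new)  [load 300/500]
  275 → stock rod 5 (new)  [load 275/500]
  250 → stock rod 6 (new)  [load 250/500]
  250 → stock rod 6  [load 500/500]
  250 → stock rod 7 (new)  [load 250/500]
  225 → stock rod 5  [load 500/500]
  175 → stock rod 3  [load 475/500]
  150 → stock rod 4  [load 450/500]
  125 → stock rod 7  [load 375/500]
  125 → stock rod 7  [load 500/500]
  75 → stock rod 2  [load 500/500]
7 stock rods opened.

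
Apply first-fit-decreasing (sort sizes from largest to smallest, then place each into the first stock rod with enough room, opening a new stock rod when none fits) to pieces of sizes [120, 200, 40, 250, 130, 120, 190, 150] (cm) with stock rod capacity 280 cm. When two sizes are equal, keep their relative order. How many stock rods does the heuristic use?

Sorted descending: 250, 200, 190, 150, 130, 120, 120, 40.
  250 → stock rod 1 (new)  [load 250/280]
  200 → stock rod 2 (new)  [load 200/280]
  190 → stock rod 3 (new)  [load 190/280]
  150 → stock rod 4 (new)  [load 150/280]
  130 → stock rod 4  [load 280/280]
  120 → stock rod 5 (new)  [load 120/280]
  120 → stock rod 5  [load 240/280]
  40 → stock rod 2  [load 240/280]
5 stock rods opened.

5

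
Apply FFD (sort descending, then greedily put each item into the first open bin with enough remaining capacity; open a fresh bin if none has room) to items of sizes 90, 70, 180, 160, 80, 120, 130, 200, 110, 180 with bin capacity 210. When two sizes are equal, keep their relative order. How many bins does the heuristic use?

7

Sorted descending: 200, 180, 180, 160, 130, 120, 110, 90, 80, 70.
  200 → bin 1 (new)  [load 200/210]
  180 → bin 2 (new)  [load 180/210]
  180 → bin 3 (new)  [load 180/210]
  160 → bin 4 (new)  [load 160/210]
  130 → bin 5 (new)  [load 130/210]
  120 → bin 6 (new)  [load 120/210]
  110 → bin 7 (new)  [load 110/210]
  90 → bin 6  [load 210/210]
  80 → bin 5  [load 210/210]
  70 → bin 7  [load 180/210]
7 bins opened.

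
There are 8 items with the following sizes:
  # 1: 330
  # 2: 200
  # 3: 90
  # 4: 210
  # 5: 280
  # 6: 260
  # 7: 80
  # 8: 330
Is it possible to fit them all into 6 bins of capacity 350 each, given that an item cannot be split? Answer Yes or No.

A valid assignment using 6 bins:
  bin 1: 330 = 330
  bin 2: 330 = 330
  bin 3: 280 = 280
  bin 4: 260 + 90 = 350
  bin 5: 210 + 80 = 290
  bin 6: 200 = 200
Every load is within 350, so 6 bins suffice.

Yes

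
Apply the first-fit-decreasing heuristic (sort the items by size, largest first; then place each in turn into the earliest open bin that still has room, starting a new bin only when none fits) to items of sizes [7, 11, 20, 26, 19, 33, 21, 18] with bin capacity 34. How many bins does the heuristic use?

Sorted descending: 33, 26, 21, 20, 19, 18, 11, 7.
  33 → bin 1 (new)  [load 33/34]
  26 → bin 2 (new)  [load 26/34]
  21 → bin 3 (new)  [load 21/34]
  20 → bin 4 (new)  [load 20/34]
  19 → bin 5 (new)  [load 19/34]
  18 → bin 6 (new)  [load 18/34]
  11 → bin 3  [load 32/34]
  7 → bin 2  [load 33/34]
6 bins opened.

6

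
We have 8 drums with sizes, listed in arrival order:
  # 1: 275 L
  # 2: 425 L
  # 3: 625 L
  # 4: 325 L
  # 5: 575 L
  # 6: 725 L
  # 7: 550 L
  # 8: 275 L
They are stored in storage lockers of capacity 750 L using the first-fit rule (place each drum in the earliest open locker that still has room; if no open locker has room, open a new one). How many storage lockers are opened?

6

  275 → locker 1 (new)  [load 275/750]
  425 → locker 1  [load 700/750]
  625 → locker 2 (new)  [load 625/750]
  325 → locker 3 (new)  [load 325/750]
  575 → locker 4 (new)  [load 575/750]
  725 → locker 5 (new)  [load 725/750]
  550 → locker 6 (new)  [load 550/750]
  275 → locker 3  [load 600/750]
6 storage lockers opened.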